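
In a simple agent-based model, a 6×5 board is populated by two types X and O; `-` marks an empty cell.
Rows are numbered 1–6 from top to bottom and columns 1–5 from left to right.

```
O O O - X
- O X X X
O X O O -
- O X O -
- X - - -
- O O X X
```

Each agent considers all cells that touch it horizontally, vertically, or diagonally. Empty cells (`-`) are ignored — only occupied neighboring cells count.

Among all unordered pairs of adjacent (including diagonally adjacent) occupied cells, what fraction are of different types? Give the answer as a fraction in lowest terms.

1/2

Scan each occupied cell's neighbors to the right and below (and the two forward diagonals) so each pair is counted once.
From row 1: 3 unlike of 10 pairs (running 3/10).
From row 2: 7 unlike of 12 pairs (running 10/22).
From row 3: 5 unlike of 11 pairs (running 15/33).
From row 4: 3 unlike of 4 pairs (running 18/37).
From row 5: 2 unlike of 2 pairs (running 20/39).
From row 6: 1 unlike of 3 pairs (running 21/42).
Total adjacent occupied pairs: 42; unlike-type pairs: 21.
21/42 reduces to 1/2.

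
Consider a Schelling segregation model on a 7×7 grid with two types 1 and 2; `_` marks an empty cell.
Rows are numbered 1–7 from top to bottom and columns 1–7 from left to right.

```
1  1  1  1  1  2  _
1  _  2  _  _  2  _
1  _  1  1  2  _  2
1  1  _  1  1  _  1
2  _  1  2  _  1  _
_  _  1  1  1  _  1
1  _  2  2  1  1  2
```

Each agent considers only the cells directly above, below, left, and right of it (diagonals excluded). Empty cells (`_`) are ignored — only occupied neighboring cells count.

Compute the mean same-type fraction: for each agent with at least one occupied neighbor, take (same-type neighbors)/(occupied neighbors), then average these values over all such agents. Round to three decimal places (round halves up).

0.527

(1,1)1 2/2
(1,2)1 2/2
(1,3)1 2/3
(1,4)1 2/2
(1,5)1 1/2
(1,6)2 1/2
(2,1)1 2/2
(2,3)2 0/2
(2,6)2 1/1
(3,1)1 2/2
(3,3)1 1/2
(3,4)1 2/3
(3,5)2 0/2
(3,7)2 0/1
(4,1)1 2/3
(4,2)1 1/1
(4,4)1 2/3
(4,5)1 1/2
(4,7)1 0/1
(5,1)2 0/1
(5,3)1 1/2
(5,4)2 0/3
(5,6)1 — no occupied neighbors
(6,3)1 2/3
(6,4)1 2/4
(6,5)1 2/2
(6,7)1 0/1
(7,1)1 — no occupied neighbors
(7,3)2 1/2
(7,4)2 1/3
(7,5)1 2/3
(7,6)1 1/2
(7,7)2 0/2
Sum over 31 agents: 2/2 + 2/2 + 2/3 + 2/2 + 1/2 + 1/2 + 2/2 + 0/2 + 1/1 + 2/2 + 1/2 + 2/3 + 0/2 + 0/1 + 2/3 + 1/1 + 2/3 + 1/2 + 0/1 + 0/1 + 1/2 + 0/3 + 2/3 + 2/4 + 2/2 + 0/1 + 1/2 + 1/3 + 2/3 + 1/2 + 0/2 = 49/3; mean = 49/3 ÷ 31 = 49/93 = 0.526881… → 0.527.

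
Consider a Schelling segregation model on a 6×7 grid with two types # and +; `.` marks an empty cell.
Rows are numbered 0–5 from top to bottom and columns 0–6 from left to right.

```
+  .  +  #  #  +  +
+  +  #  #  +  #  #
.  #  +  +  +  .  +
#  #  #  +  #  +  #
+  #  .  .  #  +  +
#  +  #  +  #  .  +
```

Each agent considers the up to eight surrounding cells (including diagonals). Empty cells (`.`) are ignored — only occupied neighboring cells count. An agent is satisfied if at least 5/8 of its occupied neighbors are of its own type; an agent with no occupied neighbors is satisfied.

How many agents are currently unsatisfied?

Row 0: (0,0)+ 2/2 satisfied · (0,2)+ 1/4 not · (0,3)# 3/5 not · (0,4)# 3/5 not · (0,5)+ 2/5 not · (0,6)+ 1/3 not
Row 1: (1,0)+ 2/3 satisfied · (1,1)+ 4/6 satisfied · (1,2)# 3/7 not · (1,3)# 3/8 not · (1,4)+ 3/7 not · (1,5)# 2/7 not · (1,6)# 1/4 not
Row 2: (2,1)# 4/7 not · (2,2)+ 3/8 not · (2,3)+ 4/8 not · (2,4)+ 4/7 not · (2,6)+ 1/4 not
Row 3: (3,0)# 3/4 satisfied · (3,1)# 4/6 satisfied · (3,2)# 3/6 not · (3,3)+ 3/6 not · (3,4)# 1/6 not · (3,5)+ 4/7 not · (3,6)# 0/4 not
Row 4: (4,0)+ 1/5 not · (4,1)# 5/7 satisfied · (4,4)# 2/6 not · (4,5)+ 3/7 not · (4,6)+ 3/4 satisfied
Row 5: (5,0)# 1/3 not · (5,1)+ 1/4 not · (5,2)# 1/3 not · (5,3)+ 0/3 not · (5,4)# 1/3 not · (5,6)+ 2/2 satisfied
Unsatisfied: (0,2), (0,3), (0,4), (0,5), (0,6), (1,2), (1,3), (1,4), (1,5), (1,6), (2,1), (2,2), (2,3), (2,4), (2,6), (3,2), (3,3), (3,4), (3,5), (3,6), (4,0), (4,4), (4,5), (5,0), (5,1), (5,2), (5,3), (5,4) — 28 in total.

28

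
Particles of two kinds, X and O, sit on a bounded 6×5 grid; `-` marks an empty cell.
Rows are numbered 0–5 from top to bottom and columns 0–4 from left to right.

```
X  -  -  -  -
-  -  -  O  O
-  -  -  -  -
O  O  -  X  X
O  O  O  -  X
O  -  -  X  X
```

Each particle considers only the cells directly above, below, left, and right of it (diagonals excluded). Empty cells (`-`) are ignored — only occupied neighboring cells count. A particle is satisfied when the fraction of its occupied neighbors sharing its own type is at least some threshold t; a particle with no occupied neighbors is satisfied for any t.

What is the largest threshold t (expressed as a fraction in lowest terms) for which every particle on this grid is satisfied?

Row 0: (0,0)X — no occupied neighbors
Row 1: (1,3)O 1/1 · (1,4)O 1/1
Row 3: (3,0)O 2/2 · (3,1)O 2/2 · (3,3)X 1/1 · (3,4)X 2/2
Row 4: (4,0)O 3/3 · (4,1)O 3/3 · (4,2)O 1/1 · (4,4)X 2/2
Row 5: (5,0)O 1/1 · (5,3)X 1/1 · (5,4)X 2/2
The smallest same-type fraction is 1/1 at (1,3), which reduces to 1/1. Any threshold above that leaves this particle unsatisfied.

1/1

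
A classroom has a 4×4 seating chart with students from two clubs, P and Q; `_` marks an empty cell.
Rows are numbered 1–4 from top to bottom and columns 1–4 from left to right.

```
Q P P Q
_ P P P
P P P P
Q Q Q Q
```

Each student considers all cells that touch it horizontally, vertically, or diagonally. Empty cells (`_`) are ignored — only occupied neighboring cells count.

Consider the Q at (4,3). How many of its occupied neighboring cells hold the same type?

Occupied neighbors of (4,3): (3,2)=P, (3,3)=P, (3,4)=P, (4,2)=Q, (4,4)=Q.
Same type (Q): 2 of 5.

2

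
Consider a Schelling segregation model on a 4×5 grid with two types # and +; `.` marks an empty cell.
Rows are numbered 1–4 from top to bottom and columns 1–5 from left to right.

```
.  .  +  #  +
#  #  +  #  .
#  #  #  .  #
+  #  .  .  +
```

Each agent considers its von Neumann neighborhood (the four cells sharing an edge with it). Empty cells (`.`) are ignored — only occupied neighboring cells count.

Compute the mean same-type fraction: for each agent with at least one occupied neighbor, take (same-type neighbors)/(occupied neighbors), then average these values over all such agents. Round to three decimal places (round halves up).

0.423

(1,3)+ 1/2
(1,4)# 1/3
(1,5)+ 0/1
(2,1)# 2/2
(2,2)# 2/3
(2,3)+ 1/4
(2,4)# 1/2
(3,1)# 2/3
(3,2)# 4/4
(3,3)# 1/2
(3,5)# 0/1
(4,1)+ 0/2
(4,2)# 1/2
(4,5)+ 0/1
Sum over 14 agents: 1/2 + 1/3 + 0/1 + 2/2 + 2/3 + 1/4 + 1/2 + 2/3 + 4/4 + 1/2 + 0/1 + 0/2 + 1/2 + 0/1 = 71/12; mean = 71/12 ÷ 14 = 71/168 = 0.422619… → 0.423.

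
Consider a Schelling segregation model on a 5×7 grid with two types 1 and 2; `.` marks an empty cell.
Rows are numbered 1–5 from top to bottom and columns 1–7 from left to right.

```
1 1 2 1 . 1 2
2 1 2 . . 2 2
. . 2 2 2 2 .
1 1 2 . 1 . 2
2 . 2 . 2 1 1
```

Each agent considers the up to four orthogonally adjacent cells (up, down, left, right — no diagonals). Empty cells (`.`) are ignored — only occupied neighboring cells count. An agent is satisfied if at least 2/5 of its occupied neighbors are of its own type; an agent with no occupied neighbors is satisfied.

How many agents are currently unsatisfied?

Row 1: (1,1)1 1/2 ✓ · (1,2)1 2/3 ✓ · (1,3)2 1/3 ✗ · (1,4)1 0/1 ✗ · (1,6)1 0/2 ✗ · (1,7)2 1/2 ✓
Row 2: (2,1)2 0/2 ✗ · (2,2)1 1/3 ✗ · (2,3)2 2/3 ✓ · (2,6)2 2/3 ✓ · (2,7)2 2/2 ✓
Row 3: (3,3)2 3/3 ✓ · (3,4)2 2/2 ✓ · (3,5)2 2/3 ✓ · (3,6)2 2/2 ✓
Row 4: (4,1)1 1/2 ✓ · (4,2)1 1/2 ✓ · (4,3)2 2/3 ✓ · (4,5)1 0/2 ✗ · (4,7)2 0/1 ✗
Row 5: (5,1)2 0/1 ✗ · (5,3)2 1/1 ✓ · (5,5)2 0/2 ✗ · (5,6)1 1/2 ✓ · (5,7)1 1/2 ✓
Unsatisfied: (1,3), (1,4), (1,6), (2,1), (2,2), (4,5), (4,7), (5,1), (5,5) — 9 in total.

9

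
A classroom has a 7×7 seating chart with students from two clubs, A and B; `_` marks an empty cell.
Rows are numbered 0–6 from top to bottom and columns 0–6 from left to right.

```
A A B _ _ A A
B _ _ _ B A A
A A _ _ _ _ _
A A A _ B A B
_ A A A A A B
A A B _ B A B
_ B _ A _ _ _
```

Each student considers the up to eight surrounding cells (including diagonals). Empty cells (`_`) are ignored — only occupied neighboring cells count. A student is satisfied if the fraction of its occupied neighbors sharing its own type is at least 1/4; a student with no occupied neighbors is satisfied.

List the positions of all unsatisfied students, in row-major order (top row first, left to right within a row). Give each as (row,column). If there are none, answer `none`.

(0,2), (1,0), (1,4), (3,4), (5,2), (5,4), (6,3)

(0,0)A 1/2 satisfied
(0,1)A 1/3 satisfied
(0,2)B 0/1 not
(0,5)A 3/4 satisfied
(0,6)A 3/3 satisfied
(1,0)B 0/4 not
(1,4)B 0/2 not
(1,5)A 3/4 satisfied
(1,6)A 3/3 satisfied
(2,0)A 3/4 satisfied
(2,1)A 4/5 satisfied
(3,0)A 4/4 satisfied
(3,1)A 6/6 satisfied
(3,2)A 5/5 satisfied
(3,4)B 0/4 not
(3,5)A 2/5 satisfied
(3,6)B 1/3 satisfied
(4,1)A 6/7 satisfied
(4,2)A 5/6 satisfied
(4,3)A 3/6 satisfied
(4,4)A 4/6 satisfied
(4,5)A 3/8 satisfied
(4,6)B 2/5 satisfied
(5,0)A 2/3 satisfied
(5,1)A 3/5 satisfied
(5,2)B 1/6 not
(5,4)B 0/5 not
(5,5)A 2/5 satisfied
(5,6)B 1/3 satisfied
(6,1)B 1/3 satisfied
(6,3)A 0/2 not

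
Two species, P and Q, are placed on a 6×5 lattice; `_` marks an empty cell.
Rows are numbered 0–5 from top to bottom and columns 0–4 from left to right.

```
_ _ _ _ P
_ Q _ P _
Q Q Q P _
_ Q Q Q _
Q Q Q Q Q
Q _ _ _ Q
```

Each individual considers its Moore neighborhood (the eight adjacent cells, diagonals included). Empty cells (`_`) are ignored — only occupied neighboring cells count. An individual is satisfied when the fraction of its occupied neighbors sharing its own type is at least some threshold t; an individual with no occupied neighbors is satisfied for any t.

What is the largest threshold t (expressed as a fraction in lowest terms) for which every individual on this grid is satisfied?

1/4

(0,4)P 1/1
(1,1)Q 3/3
(1,3)P 2/3
(2,0)Q 3/3
(2,1)Q 5/5
(2,2)Q 5/7
(2,3)P 1/4
(3,1)Q 7/7
(3,2)Q 7/8
(3,3)Q 5/6
(4,0)Q 3/3
(4,1)Q 5/5
(4,2)Q 5/5
(4,3)Q 5/5
(4,4)Q 3/3
(5,0)Q 2/2
(5,4)Q 2/2
The smallest same-type fraction is 1/4 at (2,3), which reduces to 1/4. Any threshold above that leaves this individual unsatisfied.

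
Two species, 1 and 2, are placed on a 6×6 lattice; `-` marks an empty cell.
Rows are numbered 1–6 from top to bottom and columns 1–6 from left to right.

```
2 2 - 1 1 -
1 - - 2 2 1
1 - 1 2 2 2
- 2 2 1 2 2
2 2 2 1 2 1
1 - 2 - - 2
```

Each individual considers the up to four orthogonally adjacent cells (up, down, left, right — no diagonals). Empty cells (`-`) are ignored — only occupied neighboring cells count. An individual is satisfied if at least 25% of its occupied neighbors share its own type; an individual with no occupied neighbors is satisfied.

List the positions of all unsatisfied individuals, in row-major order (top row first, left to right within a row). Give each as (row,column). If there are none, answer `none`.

(2,6), (3,3), (5,6), (6,1), (6,6)

(1,1)2 1/2 satisfied
(1,2)2 1/1 satisfied
(1,4)1 1/2 satisfied
(1,5)1 1/2 satisfied
(2,1)1 1/2 satisfied
(2,4)2 2/3 satisfied
(2,5)2 2/4 satisfied
(2,6)1 0/2 not
(3,1)1 1/1 satisfied
(3,3)1 0/2 not
(3,4)2 2/4 satisfied
(3,5)2 4/4 satisfied
(3,6)2 2/3 satisfied
(4,2)2 2/2 satisfied
(4,3)2 2/4 satisfied
(4,4)1 1/4 satisfied
(4,5)2 3/4 satisfied
(4,6)2 2/3 satisfied
(5,1)2 1/2 satisfied
(5,2)2 3/3 satisfied
(5,3)2 3/4 satisfied
(5,4)1 1/3 satisfied
(5,5)2 1/3 satisfied
(5,6)1 0/3 not
(6,1)1 0/1 not
(6,3)2 1/1 satisfied
(6,6)2 0/1 not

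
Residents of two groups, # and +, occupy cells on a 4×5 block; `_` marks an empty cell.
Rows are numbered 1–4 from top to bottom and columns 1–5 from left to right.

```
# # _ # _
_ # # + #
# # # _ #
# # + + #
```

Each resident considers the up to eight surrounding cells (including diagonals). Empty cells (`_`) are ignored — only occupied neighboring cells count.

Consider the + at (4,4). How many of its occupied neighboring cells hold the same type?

Occupied neighbors of (4,4): (3,3)=#, (3,5)=#, (4,3)=+, (4,5)=#.
Same type (+): 1 of 4.

1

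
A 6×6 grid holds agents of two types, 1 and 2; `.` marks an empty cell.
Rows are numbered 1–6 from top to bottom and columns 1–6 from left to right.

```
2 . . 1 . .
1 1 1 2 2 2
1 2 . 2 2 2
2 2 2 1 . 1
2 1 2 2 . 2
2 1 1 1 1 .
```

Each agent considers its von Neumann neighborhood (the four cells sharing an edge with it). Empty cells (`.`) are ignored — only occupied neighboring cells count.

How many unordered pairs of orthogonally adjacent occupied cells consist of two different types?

Scan each occupied cell's neighbors to the right and below so each pair is counted once.
From row 1: 2 unlike of 2 pairs (running 2/2).
From row 2: 2 unlike of 10 pairs (running 4/12).
From row 3: 4 unlike of 7 pairs (running 8/19).
From row 4: 4 unlike of 8 pairs (running 12/27).
From row 5: 4 unlike of 7 pairs (running 16/34).
From row 6: 1 unlike of 4 pairs (running 17/38).
Total adjacent occupied pairs: 38; unlike-type pairs: 17.

17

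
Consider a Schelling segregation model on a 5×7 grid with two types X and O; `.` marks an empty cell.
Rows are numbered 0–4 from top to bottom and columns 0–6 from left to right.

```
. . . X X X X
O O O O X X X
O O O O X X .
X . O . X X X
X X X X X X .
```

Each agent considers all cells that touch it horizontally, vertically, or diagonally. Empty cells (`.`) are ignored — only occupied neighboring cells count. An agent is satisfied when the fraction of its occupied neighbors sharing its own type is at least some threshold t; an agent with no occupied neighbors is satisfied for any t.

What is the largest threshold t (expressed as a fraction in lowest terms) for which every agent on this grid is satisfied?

3/7

(0,3)X 2/4
(0,4)X 4/5
(0,5)X 5/5
(0,6)X 3/3
(1,0)O 3/3
(1,1)O 5/5
(1,2)O 5/6
(1,3)O 3/7
(1,4)X 6/8
(1,5)X 7/7
(1,6)X 4/4
(2,0)O 3/4
(2,1)O 6/7
(2,2)O 6/6
(2,3)O 4/7
(2,4)X 5/7
(2,5)X 7/7
(3,0)X 2/4
(3,2)O 3/6
(3,4)X 6/7
(3,5)X 6/6
(3,6)X 3/3
(4,0)X 2/2
(4,1)X 3/4
(4,2)X 2/3
(4,3)X 3/4
(4,4)X 4/4
(4,5)X 4/4
The smallest same-type fraction is 3/7 at (1,3), which reduces to 3/7. Any threshold above that leaves this agent unsatisfied.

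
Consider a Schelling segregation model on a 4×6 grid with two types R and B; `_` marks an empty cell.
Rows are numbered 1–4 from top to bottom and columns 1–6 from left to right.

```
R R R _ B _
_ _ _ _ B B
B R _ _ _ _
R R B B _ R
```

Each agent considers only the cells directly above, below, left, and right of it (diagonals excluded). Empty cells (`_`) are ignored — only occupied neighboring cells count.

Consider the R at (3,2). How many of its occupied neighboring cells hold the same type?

1

Occupied neighbors of (3,2): (4,2)=R, (3,1)=B.
Same type (R): 1 of 2.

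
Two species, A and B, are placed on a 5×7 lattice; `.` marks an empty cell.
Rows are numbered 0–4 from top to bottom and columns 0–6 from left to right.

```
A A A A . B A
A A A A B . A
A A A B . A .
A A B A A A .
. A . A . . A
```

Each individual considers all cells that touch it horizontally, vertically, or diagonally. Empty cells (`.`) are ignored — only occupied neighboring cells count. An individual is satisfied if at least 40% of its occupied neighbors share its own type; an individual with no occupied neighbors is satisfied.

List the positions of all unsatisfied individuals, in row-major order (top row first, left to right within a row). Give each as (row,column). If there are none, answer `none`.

(0,5), (2,3), (3,2)

(0,0)A 3/3 ok
(0,1)A 5/5 ok
(0,2)A 5/5 ok
(0,3)A 3/4 ok
(0,5)B 1/3 unhappy
(0,6)A 1/2 ok
(1,0)A 5/5 ok
(1,1)A 8/8 ok
(1,2)A 7/8 ok
(1,3)A 4/6 ok
(1,4)B 2/5 ok
(1,6)A 2/3 ok
(2,0)A 5/5 ok
(2,1)A 7/8 ok
(2,2)A 6/8 ok
(2,3)B 2/7 unhappy
(2,5)A 3/4 ok
(3,0)A 4/4 ok
(3,1)A 5/6 ok
(3,2)B 1/7 unhappy
(3,3)A 3/5 ok
(3,4)A 4/5 ok
(3,5)A 3/3 ok
(4,1)A 2/3 ok
(4,3)A 2/3 ok
(4,6)A 1/1 ok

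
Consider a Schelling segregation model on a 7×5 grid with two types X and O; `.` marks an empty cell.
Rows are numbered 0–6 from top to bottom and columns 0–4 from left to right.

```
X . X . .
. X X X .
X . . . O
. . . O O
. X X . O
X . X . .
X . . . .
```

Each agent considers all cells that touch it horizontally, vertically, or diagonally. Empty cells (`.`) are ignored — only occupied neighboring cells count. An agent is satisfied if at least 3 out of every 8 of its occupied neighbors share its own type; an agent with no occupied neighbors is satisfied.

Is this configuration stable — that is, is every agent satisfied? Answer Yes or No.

Yes

Row 0: (0,0)X 1/1 satisfied · (0,2)X 3/3 satisfied
Row 1: (1,1)X 4/4 satisfied · (1,2)X 3/3 satisfied · (1,3)X 2/3 satisfied
Row 2: (2,0)X 1/1 satisfied · (2,4)O 2/3 satisfied
Row 3: (3,3)O 3/4 satisfied · (3,4)O 3/3 satisfied
Row 4: (4,1)X 3/3 satisfied · (4,2)X 2/3 satisfied · (4,4)O 2/2 satisfied
Row 5: (5,0)X 2/2 satisfied · (5,2)X 2/2 satisfied
Row 6: (6,0)X 1/1 satisfied
All meet the threshold, so the configuration is stable.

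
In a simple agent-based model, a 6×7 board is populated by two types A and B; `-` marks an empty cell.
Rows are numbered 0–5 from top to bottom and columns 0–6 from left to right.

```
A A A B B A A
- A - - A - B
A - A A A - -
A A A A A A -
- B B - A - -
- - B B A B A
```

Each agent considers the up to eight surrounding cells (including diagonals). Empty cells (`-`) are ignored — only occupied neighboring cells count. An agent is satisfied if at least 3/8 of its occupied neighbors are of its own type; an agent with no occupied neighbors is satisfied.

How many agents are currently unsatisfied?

6

(0,0)A 2/2 satisfied
(0,1)A 3/3 satisfied
(0,2)A 2/3 satisfied
(0,3)B 1/3 not
(0,4)B 1/3 not
(0,5)A 2/4 satisfied
(0,6)A 1/2 satisfied
(1,1)A 5/5 satisfied
(1,4)A 3/5 satisfied
(1,6)B 0/2 not
(2,0)A 3/3 satisfied
(2,2)A 5/5 satisfied
(2,3)A 6/6 satisfied
(2,4)A 5/5 satisfied
(3,0)A 2/3 satisfied
(3,1)A 4/6 satisfied
(3,2)A 4/6 satisfied
(3,3)A 6/7 satisfied
(3,4)A 5/5 satisfied
(3,5)A 3/3 satisfied
(4,1)B 2/5 satisfied
(4,2)B 3/6 satisfied
(4,4)A 4/6 satisfied
(5,2)B 3/3 satisfied
(5,3)B 2/4 satisfied
(5,4)A 1/3 not
(5,5)B 0/3 not
(5,6)A 0/1 not
Unsatisfied: (0,3), (0,4), (1,6), (5,4), (5,5), (5,6) — 6 in total.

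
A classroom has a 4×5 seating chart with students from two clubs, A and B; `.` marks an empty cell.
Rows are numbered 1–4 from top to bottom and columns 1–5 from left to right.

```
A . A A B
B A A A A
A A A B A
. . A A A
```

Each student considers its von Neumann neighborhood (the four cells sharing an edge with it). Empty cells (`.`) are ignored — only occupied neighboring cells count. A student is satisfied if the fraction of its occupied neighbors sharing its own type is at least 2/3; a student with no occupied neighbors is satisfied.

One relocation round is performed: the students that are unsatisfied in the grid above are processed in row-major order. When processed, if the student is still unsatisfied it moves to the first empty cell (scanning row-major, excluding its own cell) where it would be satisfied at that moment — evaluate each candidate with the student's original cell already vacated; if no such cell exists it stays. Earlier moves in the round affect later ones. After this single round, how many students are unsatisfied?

Initially unsatisfied (in order): (1,1), (1,5), (2,1), (3,1), (3,4).
  (1,1) → (1,2).
  (1,5): no empty cell satisfies it; stays.
  (2,1): no empty cell satisfies it; stays.
  (3,1) → (4,1).
  (3,4): no empty cell satisfies it; stays.
Resulting grid:
. A A A B
B A A A A
. A A B A
A . A A A
Unsatisfied now: (1,5), (2,1), (3,4).

3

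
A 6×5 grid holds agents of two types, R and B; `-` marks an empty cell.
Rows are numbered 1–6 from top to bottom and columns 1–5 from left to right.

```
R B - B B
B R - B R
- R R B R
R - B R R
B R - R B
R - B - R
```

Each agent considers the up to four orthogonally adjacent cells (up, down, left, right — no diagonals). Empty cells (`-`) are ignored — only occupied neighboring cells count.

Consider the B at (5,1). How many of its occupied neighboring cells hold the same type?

0

Occupied neighbors of (5,1): (4,1)=R, (6,1)=R, (5,2)=R.
Same type (B): 0 of 3.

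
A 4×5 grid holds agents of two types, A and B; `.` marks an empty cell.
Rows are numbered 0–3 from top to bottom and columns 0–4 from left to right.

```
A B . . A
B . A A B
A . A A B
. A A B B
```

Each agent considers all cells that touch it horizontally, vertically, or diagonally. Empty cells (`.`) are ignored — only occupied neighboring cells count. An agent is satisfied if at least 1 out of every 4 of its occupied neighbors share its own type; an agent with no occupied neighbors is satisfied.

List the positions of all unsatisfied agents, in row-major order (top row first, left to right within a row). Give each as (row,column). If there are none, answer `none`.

(0,0)

(0,0)A 0/2 not
(0,1)B 1/3 satisfied
(0,4)A 1/2 satisfied
(1,0)B 1/3 satisfied
(1,2)A 3/4 satisfied
(1,3)A 4/6 satisfied
(1,4)B 1/4 satisfied
(2,0)A 1/2 satisfied
(2,2)A 5/6 satisfied
(2,3)A 4/8 satisfied
(2,4)B 3/5 satisfied
(3,1)A 3/3 satisfied
(3,2)A 3/4 satisfied
(3,3)B 2/5 satisfied
(3,4)B 2/3 satisfied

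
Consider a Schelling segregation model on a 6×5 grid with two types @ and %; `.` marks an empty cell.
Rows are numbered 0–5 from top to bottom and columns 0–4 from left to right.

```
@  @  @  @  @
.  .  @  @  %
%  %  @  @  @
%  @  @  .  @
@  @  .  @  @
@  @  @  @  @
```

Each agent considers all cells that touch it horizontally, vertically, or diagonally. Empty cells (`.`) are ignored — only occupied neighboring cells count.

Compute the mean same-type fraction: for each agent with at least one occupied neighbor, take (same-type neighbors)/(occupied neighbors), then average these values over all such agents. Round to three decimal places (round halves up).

0.812

Row 0: (0,0)@ 1/1 · (0,1)@ 3/3 · (0,2)@ 4/4 · (0,3)@ 4/5 · (0,4)@ 2/3
Row 1: (1,2)@ 6/7 · (1,3)@ 7/8 · (1,4)% 0/5
Row 2: (2,0)% 2/3 · (2,1)% 2/6 · (2,2)@ 5/6 · (2,3)@ 6/7 · (2,4)@ 3/4
Row 3: (3,0)% 2/5 · (3,1)@ 4/7 · (3,2)@ 5/6 · (3,4)@ 4/4
Row 4: (4,0)@ 4/5 · (4,1)@ 6/7 · (4,3)@ 6/6 · (4,4)@ 4/4
Row 5: (5,0)@ 3/3 · (5,1)@ 4/4 · (5,2)@ 4/4 · (5,3)@ 4/4 · (5,4)@ 3/3
Sum over 26 agents: 1/1 + 3/3 + 4/4 + 4/5 + 2/3 + 6/7 + 7/8 + 0/5 + 2/3 + 2/6 + 5/6 + 6/7 + 3/4 + 2/5 + 4/7 + 5/6 + 4/4 + 4/5 + 6/7 + 6/6 + 4/4 + 3/3 + 4/4 + 4/4 + 4/4 + 3/3 = 3545/168; mean = 3545/168 ÷ 26 = 3545/4368 = 0.811584… → 0.812.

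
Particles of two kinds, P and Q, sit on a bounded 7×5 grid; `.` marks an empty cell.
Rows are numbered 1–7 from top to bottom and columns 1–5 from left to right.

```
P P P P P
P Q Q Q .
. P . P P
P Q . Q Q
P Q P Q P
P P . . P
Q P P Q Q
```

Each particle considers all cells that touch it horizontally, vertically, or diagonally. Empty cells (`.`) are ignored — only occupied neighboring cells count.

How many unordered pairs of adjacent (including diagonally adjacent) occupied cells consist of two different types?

Scan each occupied cell's neighbors to the right and below (and the two forward diagonals) so each pair is counted once.
Row 1: P(1,1)–P(1,2)= P(1,1)–P(2,1)= P(1,1)–Q(2,2)≠ P(1,2)–P(1,3)= P(1,2)–Q(2,2)≠ P(1,2)–Q(2,3)≠ P(1,2)–P(2,1)= P(1,3)–P(1,4)= P(1,3)–Q(2,3)≠ P(1,3)–Q(2,4)≠ P(1,3)–Q(2,2)≠ P(1,4)–P(1,5)= P(1,4)–Q(2,4)≠ P(1,4)–Q(2,3)≠ P(1,5)–Q(2,4)≠  → 9/15 unlike.
Row 2: P(2,1)–Q(2,2)≠ P(2,1)–P(3,2)= Q(2,2)–Q(2,3)= Q(2,2)–P(3,2)≠ Q(2,3)–Q(2,4)= Q(2,3)–P(3,4)≠ Q(2,3)–P(3,2)≠ Q(2,4)–P(3,4)≠ Q(2,4)–P(3,5)≠  → 6/9 unlike.
Row 3: P(3,2)–Q(4,2)≠ P(3,2)–P(4,1)= P(3,4)–P(3,5)= P(3,4)–Q(4,4)≠ P(3,4)–Q(4,5)≠ P(3,5)–Q(4,5)≠ P(3,5)–Q(4,4)≠  → 5/7 unlike.
Row 4: P(4,1)–Q(4,2)≠ P(4,1)–P(5,1)= P(4,1)–Q(5,2)≠ Q(4,2)–Q(5,2)= Q(4,2)–P(5,3)≠ Q(4,2)–P(5,1)≠ Q(4,4)–Q(4,5)= Q(4,4)–Q(5,4)= Q(4,4)–P(5,5)≠ Q(4,4)–P(5,3)≠ Q(4,5)–P(5,5)≠ Q(4,5)–Q(5,4)=  → 7/12 unlike.
Row 5: P(5,1)–Q(5,2)≠ P(5,1)–P(6,1)= P(5,1)–P(6,2)= Q(5,2)–P(5,3)≠ Q(5,2)–P(6,2)≠ Q(5,2)–P(6,1)≠ P(5,3)–Q(5,4)≠ P(5,3)–P(6,2)= Q(5,4)–P(5,5)≠ Q(5,4)–P(6,5)≠ P(5,5)–P(6,5)=  → 7/11 unlike.
Row 6: P(6,1)–P(6,2)= P(6,1)–Q(7,1)≠ P(6,1)–P(7,2)= P(6,2)–P(7,2)= P(6,2)–P(7,3)= P(6,2)–Q(7,1)≠ P(6,5)–Q(7,5)≠ P(6,5)–Q(7,4)≠  → 4/8 unlike.
Row 7: Q(7,1)–P(7,2)≠ P(7,2)–P(7,3)= P(7,3)–Q(7,4)≠ Q(7,4)–Q(7,5)=  → 2/4 unlike.
Total adjacent occupied pairs: 66; unlike-type pairs: 40.

40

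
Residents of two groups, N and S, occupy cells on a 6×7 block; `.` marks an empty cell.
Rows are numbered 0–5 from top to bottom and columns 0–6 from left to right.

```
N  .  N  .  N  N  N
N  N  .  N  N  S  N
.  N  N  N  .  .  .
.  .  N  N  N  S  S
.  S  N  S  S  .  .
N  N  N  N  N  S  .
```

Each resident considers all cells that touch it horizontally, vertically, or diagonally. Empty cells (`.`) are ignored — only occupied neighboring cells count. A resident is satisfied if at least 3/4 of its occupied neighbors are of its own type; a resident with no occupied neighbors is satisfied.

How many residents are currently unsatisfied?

16

(0,0)N 2/2 ✓
(0,2)N 2/2 ✓
(0,4)N 3/4 ✓
(0,5)N 4/5 ✓
(0,6)N 2/3 ✗
(1,0)N 3/3 ✓
(1,1)N 5/5 ✓
(1,3)N 5/5 ✓
(1,4)N 4/5 ✓
(1,5)S 0/5 ✗
(1,6)N 2/3 ✗
(2,1)N 4/4 ✓
(2,2)N 6/6 ✓
(2,3)N 6/6 ✓
(3,2)N 5/7 ✗
(3,3)N 5/7 ✗
(3,4)N 2/5 ✗
(3,5)S 2/3 ✗
(3,6)S 1/1 ✓
(4,1)S 0/5 ✗
(4,2)N 5/7 ✗
(4,3)S 1/8 ✗
(4,4)S 3/7 ✗
(5,0)N 1/2 ✗
(5,1)N 3/4 ✓
(5,2)N 3/5 ✗
(5,3)N 3/5 ✗
(5,4)N 1/4 ✗
(5,5)S 1/2 ✗
Unsatisfied: (0,6), (1,5), (1,6), (3,2), (3,3), (3,4), (3,5), (4,1), (4,2), (4,3), (4,4), (5,0), (5,2), (5,3), (5,4), (5,5) — 16 in total.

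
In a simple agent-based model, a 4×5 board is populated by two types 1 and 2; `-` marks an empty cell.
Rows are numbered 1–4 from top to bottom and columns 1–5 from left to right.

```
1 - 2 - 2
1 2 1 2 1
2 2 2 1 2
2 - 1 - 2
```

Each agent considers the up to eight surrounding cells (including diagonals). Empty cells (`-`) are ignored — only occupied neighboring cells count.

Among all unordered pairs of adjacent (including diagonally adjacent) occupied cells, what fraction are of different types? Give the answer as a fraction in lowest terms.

18/35

Scan each occupied cell's neighbors to the right and below (and the two forward diagonals) so each pair is counted once.
Row 1: 1(1,1)–1(2,1)= 1(1,1)–2(2,2)≠ 2(1,3)–1(2,3)≠ 2(1,3)–2(2,4)= 2(1,3)–2(2,2)= 2(1,5)–1(2,5)≠ 2(1,5)–2(2,4)=  → 3/7 unlike.
Row 2: 1(2,1)–2(2,2)≠ 1(2,1)–2(3,1)≠ 1(2,1)–2(3,2)≠ 2(2,2)–1(2,3)≠ 2(2,2)–2(3,2)= 2(2,2)–2(3,3)= 2(2,2)–2(3,1)= 1(2,3)–2(2,4)≠ 1(2,3)–2(3,3)≠ 1(2,3)–1(3,4)= 1(2,3)–2(3,2)≠ 2(2,4)–1(2,5)≠ 2(2,4)–1(3,4)≠ 2(2,4)–2(3,5)= 2(2,4)–2(3,3)= 1(2,5)–2(3,5)≠ 1(2,5)–1(3,4)=  → 10/17 unlike.
Row 3: 2(3,1)–2(3,2)= 2(3,1)–2(4,1)= 2(3,2)–2(3,3)= 2(3,2)–1(4,3)≠ 2(3,2)–2(4,1)= 2(3,3)–1(3,4)≠ 2(3,3)–1(4,3)≠ 1(3,4)–2(3,5)≠ 1(3,4)–2(4,5)≠ 1(3,4)–1(4,3)= 2(3,5)–2(4,5)=  → 5/11 unlike.
Total adjacent occupied pairs: 35; unlike-type pairs: 18.
18/35 is already in lowest terms.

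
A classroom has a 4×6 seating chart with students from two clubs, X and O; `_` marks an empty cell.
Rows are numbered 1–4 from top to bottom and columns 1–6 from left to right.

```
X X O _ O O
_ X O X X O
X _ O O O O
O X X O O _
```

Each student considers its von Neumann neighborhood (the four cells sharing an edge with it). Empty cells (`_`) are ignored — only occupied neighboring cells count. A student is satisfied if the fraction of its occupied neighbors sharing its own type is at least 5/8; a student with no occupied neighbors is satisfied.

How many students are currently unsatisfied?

Row 1: (1,1)X 1/1 ok · (1,2)X 2/3 ok · (1,3)O 1/2 unhappy · (1,5)O 1/2 unhappy · (1,6)O 2/2 ok
Row 2: (2,2)X 1/2 unhappy · (2,3)O 2/4 unhappy · (2,4)X 1/3 unhappy · (2,5)X 1/4 unhappy · (2,6)O 2/3 ok
Row 3: (3,1)X 0/1 unhappy · (3,3)O 2/3 ok · (3,4)O 3/4 ok · (3,5)O 3/4 ok · (3,6)O 2/2 ok
Row 4: (4,1)O 0/2 unhappy · (4,2)X 1/2 unhappy · (4,3)X 1/3 unhappy · (4,4)O 2/3 ok · (4,5)O 2/2 ok
Unsatisfied: (1,3), (1,5), (2,2), (2,3), (2,4), (2,5), (3,1), (4,1), (4,2), (4,3) — 10 in total.

10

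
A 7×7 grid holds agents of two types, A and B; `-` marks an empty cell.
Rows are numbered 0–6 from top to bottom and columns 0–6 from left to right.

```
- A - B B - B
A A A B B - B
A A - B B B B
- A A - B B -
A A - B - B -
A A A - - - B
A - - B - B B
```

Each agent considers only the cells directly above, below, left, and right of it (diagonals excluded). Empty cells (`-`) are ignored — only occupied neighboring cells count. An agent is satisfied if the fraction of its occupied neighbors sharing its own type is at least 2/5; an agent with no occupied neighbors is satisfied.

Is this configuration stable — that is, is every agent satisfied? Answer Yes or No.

Yes

(0,1)A 1/1 ✓
(0,3)B 2/2 ✓
(0,4)B 2/2 ✓
(0,6)B 1/1 ✓
(1,0)A 2/2 ✓
(1,1)A 4/4 ✓
(1,2)A 1/2 ✓
(1,3)B 3/4 ✓
(1,4)B 3/3 ✓
(1,6)B 2/2 ✓
(2,0)A 2/2 ✓
(2,1)A 3/3 ✓
(2,3)B 2/2 ✓
(2,4)B 4/4 ✓
(2,5)B 3/3 ✓
(2,6)B 2/2 ✓
(3,1)A 3/3 ✓
(3,2)A 1/1 ✓
(3,4)B 2/2 ✓
(3,5)B 3/3 ✓
(4,0)A 2/2 ✓
(4,1)A 3/3 ✓
(4,3)B 0/0 ✓
(4,5)B 1/1 ✓
(5,0)A 3/3 ✓
(5,1)A 3/3 ✓
(5,2)A 1/1 ✓
(5,6)B 1/1 ✓
(6,0)A 1/1 ✓
(6,3)B 0/0 ✓
(6,5)B 1/1 ✓
(6,6)B 2/2 ✓
All meet the threshold, so the configuration is stable.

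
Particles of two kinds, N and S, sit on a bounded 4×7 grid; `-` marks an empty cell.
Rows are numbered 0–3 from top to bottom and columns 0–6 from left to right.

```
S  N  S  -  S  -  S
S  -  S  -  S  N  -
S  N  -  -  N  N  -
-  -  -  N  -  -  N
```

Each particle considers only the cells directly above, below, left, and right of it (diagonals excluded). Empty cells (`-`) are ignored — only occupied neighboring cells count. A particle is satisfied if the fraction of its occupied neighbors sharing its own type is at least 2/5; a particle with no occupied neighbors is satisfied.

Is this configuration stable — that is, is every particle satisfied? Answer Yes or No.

Row 0: (0,0)S 1/2 satisfied · (0,1)N 0/2 not · (0,2)S 1/2 satisfied · (0,4)S 1/1 satisfied · (0,6)S 0/0 satisfied
Row 1: (1,0)S 2/2 satisfied · (1,2)S 1/1 satisfied · (1,4)S 1/3 not · (1,5)N 1/2 satisfied
Row 2: (2,0)S 1/2 satisfied · (2,1)N 0/1 not · (2,4)N 1/2 satisfied · (2,5)N 2/2 satisfied
Row 3: (3,3)N 0/0 satisfied · (3,6)N 0/0 satisfied
For instance (0,1) has only 0/2 same-type neighbors, below 2/5.

No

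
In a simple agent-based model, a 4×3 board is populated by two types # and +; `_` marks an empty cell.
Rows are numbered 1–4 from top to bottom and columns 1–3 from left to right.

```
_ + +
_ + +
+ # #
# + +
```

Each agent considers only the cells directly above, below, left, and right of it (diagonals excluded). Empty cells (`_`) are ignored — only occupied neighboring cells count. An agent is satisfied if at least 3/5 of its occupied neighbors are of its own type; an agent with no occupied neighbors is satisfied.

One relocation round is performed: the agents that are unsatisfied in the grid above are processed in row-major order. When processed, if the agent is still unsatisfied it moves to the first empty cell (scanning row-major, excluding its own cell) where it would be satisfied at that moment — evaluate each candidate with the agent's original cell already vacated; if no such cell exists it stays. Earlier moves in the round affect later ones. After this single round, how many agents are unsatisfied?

3

Initially unsatisfied (in order): (3,1), (3,2), (3,3), (4,1), (4,2), (4,3).
  (3,1) → (1,1).
  (3,2) → (3,1).
  (3,3): no empty cell satisfies it; stays.
  (4,1): no empty cell satisfies it; stays.
  (4,2) → (2,1).
  (4,3): no empty cell satisfies it; stays.
Resulting grid:
+ + +
+ + +
# _ #
# _ +
Unsatisfied now: (3,1), (3,3), (4,3).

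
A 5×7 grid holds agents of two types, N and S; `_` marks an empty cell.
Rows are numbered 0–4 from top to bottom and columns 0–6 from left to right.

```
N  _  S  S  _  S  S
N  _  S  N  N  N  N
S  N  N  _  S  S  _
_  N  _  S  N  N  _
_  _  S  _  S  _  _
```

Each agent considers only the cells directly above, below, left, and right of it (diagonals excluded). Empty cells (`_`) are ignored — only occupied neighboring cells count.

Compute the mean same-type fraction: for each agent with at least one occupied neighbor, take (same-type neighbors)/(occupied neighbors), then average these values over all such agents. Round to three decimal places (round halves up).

Row 0: (0,0)N 1/1 · (0,2)S 2/2 · (0,3)S 1/2 · (0,5)S 1/2 · (0,6)S 1/2
Row 1: (1,0)N 1/2 · (1,2)S 1/3 · (1,3)N 1/3 · (1,4)N 2/3 · (1,5)N 2/4 · (1,6)N 1/2
Row 2: (2,0)S 0/2 · (2,1)N 2/3 · (2,2)N 1/2 · (2,4)S 1/3 · (2,5)S 1/3
Row 3: (3,1)N 1/1 · (3,3)S 0/1 · (3,4)N 1/4 · (3,5)N 1/2
Row 4: (4,2)S — no occupied neighbors · (4,4)S 0/1
Sum over 21 agents: 1/1 + 2/2 + 1/2 + 1/2 + 1/2 + 1/2 + 1/3 + 1/3 + 2/3 + 2/4 + 1/2 + 0/2 + 2/3 + 1/2 + 1/3 + 1/3 + 1/1 + 0/1 + 1/4 + 1/2 + 0/1 = 119/12; mean = 119/12 ÷ 21 = 17/36 = 0.472222… → 0.472.

0.472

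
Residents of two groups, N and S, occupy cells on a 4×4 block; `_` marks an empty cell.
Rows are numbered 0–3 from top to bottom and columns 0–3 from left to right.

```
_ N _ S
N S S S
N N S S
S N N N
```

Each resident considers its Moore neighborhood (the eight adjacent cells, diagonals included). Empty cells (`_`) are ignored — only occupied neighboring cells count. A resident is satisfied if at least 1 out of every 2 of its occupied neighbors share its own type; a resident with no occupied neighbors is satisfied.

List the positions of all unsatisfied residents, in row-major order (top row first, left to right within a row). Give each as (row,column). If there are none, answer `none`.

(0,1), (1,1), (3,0), (3,3)

(0,1)N 1/3 unhappy
(0,3)S 2/2 ok
(1,0)N 3/4 ok
(1,1)S 2/6 unhappy
(1,2)S 5/7 ok
(1,3)S 4/4 ok
(2,0)N 3/5 ok
(2,1)N 4/8 ok
(2,2)S 4/8 ok
(2,3)S 3/5 ok
(3,0)S 0/3 unhappy
(3,1)N 3/5 ok
(3,2)N 3/5 ok
(3,3)N 1/3 unhappy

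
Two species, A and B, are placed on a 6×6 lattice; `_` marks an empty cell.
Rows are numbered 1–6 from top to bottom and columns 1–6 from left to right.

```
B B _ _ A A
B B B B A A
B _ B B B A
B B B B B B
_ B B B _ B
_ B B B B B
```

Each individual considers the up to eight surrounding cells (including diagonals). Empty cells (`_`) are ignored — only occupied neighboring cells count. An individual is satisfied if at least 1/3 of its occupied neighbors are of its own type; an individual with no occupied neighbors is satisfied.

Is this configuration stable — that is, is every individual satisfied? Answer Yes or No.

Yes

(1,1)B 3/3 satisfied
(1,2)B 4/4 satisfied
(1,5)A 3/4 satisfied
(1,6)A 3/3 satisfied
(2,1)B 4/4 satisfied
(2,2)B 6/6 satisfied
(2,3)B 5/5 satisfied
(2,4)B 4/6 satisfied
(2,5)A 4/7 satisfied
(2,6)A 4/5 satisfied
(3,1)B 4/4 satisfied
(3,3)B 7/7 satisfied
(3,4)B 7/8 satisfied
(3,5)B 5/8 satisfied
(3,6)A 2/5 satisfied
(4,1)B 3/3 satisfied
(4,2)B 6/6 satisfied
(4,3)B 7/7 satisfied
(4,4)B 7/7 satisfied
(4,5)B 6/7 satisfied
(4,6)B 3/4 satisfied
(5,2)B 6/6 satisfied
(5,3)B 8/8 satisfied
(5,4)B 7/7 satisfied
(5,6)B 4/4 satisfied
(6,2)B 3/3 satisfied
(6,3)B 5/5 satisfied
(6,4)B 4/4 satisfied
(6,5)B 4/4 satisfied
(6,6)B 2/2 satisfied
All meet the threshold, so the configuration is stable.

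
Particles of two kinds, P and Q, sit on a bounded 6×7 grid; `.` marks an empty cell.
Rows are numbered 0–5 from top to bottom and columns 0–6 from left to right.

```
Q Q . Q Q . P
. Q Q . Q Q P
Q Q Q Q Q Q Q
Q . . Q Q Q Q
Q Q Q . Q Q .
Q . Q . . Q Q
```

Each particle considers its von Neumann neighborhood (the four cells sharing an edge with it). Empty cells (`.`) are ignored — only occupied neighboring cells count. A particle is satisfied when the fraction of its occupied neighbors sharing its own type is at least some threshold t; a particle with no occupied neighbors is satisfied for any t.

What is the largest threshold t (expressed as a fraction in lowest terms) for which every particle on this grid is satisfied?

Row 0: (0,0)Q 1/1 · (0,1)Q 2/2 · (0,3)Q 1/1 · (0,4)Q 2/2 · (0,6)P 1/1
Row 1: (1,1)Q 3/3 · (1,2)Q 2/2 · (1,4)Q 3/3 · (1,5)Q 2/3 · (1,6)P 1/3
Row 2: (2,0)Q 2/2 · (2,1)Q 3/3 · (2,2)Q 3/3 · (2,3)Q 3/3 · (2,4)Q 4/4 · (2,5)Q 4/4 · (2,6)Q 2/3
Row 3: (3,0)Q 2/2 · (3,3)Q 2/2 · (3,4)Q 4/4 · (3,5)Q 4/4 · (3,6)Q 2/2
Row 4: (4,0)Q 3/3 · (4,1)Q 2/2 · (4,2)Q 2/2 · (4,4)Q 2/2 · (4,5)Q 3/3
Row 5: (5,0)Q 1/1 · (5,2)Q 1/1 · (5,5)Q 2/2 · (5,6)Q 1/1
The smallest same-type fraction is 1/3 at (1,6), which reduces to 1/3. Any threshold above that leaves this particle unsatisfied.

1/3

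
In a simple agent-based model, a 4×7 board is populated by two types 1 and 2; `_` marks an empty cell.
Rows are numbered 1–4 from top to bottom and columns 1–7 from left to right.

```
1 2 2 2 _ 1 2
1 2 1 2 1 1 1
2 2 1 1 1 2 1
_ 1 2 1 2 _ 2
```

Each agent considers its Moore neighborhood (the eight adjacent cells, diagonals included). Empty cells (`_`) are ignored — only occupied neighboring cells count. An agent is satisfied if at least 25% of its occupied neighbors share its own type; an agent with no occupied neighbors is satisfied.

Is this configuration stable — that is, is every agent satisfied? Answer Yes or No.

Row 1: (1,1)1 1/3 satisfied · (1,2)2 2/5 satisfied · (1,3)2 4/5 satisfied · (1,4)2 2/4 satisfied · (1,6)1 3/4 satisfied · (1,7)2 0/3 not
Row 2: (2,1)1 1/5 not · (2,2)2 4/8 satisfied · (2,3)1 2/8 satisfied · (2,4)2 2/7 satisfied · (2,5)1 4/7 satisfied · (2,6)1 5/7 satisfied · (2,7)1 3/5 satisfied
Row 3: (3,1)2 2/4 satisfied · (3,2)2 3/7 satisfied · (3,3)1 4/8 satisfied · (3,4)1 5/8 satisfied · (3,5)1 4/7 satisfied · (3,6)2 2/7 satisfied · (3,7)1 2/4 satisfied
Row 4: (4,2)1 1/4 satisfied · (4,3)2 1/5 not · (4,4)1 3/5 satisfied · (4,5)2 1/4 satisfied · (4,7)2 1/2 satisfied
For instance (1,7) has only 0/3 same-type neighbors, below 1/4.

No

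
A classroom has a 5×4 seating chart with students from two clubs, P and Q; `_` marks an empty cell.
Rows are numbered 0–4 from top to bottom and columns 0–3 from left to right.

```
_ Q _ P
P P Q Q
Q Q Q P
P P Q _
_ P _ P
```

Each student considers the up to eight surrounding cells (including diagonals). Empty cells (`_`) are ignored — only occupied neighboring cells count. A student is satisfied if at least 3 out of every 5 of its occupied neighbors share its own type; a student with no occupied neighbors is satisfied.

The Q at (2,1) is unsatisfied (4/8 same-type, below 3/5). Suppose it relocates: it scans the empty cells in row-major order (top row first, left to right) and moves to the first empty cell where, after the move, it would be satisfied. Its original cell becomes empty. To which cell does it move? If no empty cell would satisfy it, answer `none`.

Vacating (2,1). Empty cells in order:
  (0,0): 1/3 same-type → still unsatisfied.
  (0,2): 3/5 same-type → satisfied — stop here.

(0,2)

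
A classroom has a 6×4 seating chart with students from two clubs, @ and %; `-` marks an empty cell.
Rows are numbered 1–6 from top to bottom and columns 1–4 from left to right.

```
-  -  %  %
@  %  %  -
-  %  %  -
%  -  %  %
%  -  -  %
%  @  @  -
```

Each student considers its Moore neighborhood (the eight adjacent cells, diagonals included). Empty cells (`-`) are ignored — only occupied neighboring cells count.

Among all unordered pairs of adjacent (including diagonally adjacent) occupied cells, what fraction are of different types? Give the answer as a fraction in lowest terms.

1/5

Scan each occupied cell's neighbors to the right and below (and the two forward diagonals) so each pair is counted once.
From row 1: 0 unlike of 4 pairs (running 0/4).
From row 2: 2 unlike of 7 pairs (running 2/11).
From row 3: 0 unlike of 5 pairs (running 2/16).
From row 4: 0 unlike of 4 pairs (running 2/20).
From row 5: 2 unlike of 3 pairs (running 4/23).
From row 6: 1 unlike of 2 pairs (running 5/25).
Total adjacent occupied pairs: 25; unlike-type pairs: 5.
5/25 reduces to 1/5.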